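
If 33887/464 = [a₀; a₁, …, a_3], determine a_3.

14

33887 = 73·464 + 15, so a_0 = 73
464 = 30·15 + 14, so a_1 = 30
15 = 1·14 + 1, so a_2 = 1
14 = 14·1 + 0, so a_3 = 14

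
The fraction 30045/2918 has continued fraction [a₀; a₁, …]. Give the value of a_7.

30045 = 10·2918 + 865, so a_0 = 10
2918 = 3·865 + 323, so a_1 = 3
865 = 2·323 + 219, so a_2 = 2
323 = 1·219 + 104, so a_3 = 1
219 = 2·104 + 11, so a_4 = 2
104 = 9·11 + 5, so a_5 = 9
11 = 2·5 + 1, so a_6 = 2
5 = 5·1 + 0, so a_7 = 5

5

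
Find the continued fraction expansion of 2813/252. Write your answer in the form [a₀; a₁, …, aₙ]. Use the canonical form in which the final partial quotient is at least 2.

2813 ÷ 252 → quotient 11, remainder 41
252 ÷ 41 → quotient 6, remainder 6
41 ÷ 6 → quotient 6, remainder 5
6 ÷ 5 → quotient 1, remainder 1
5 ÷ 1 → quotient 5, remainder 0

[11; 6, 6, 1, 5]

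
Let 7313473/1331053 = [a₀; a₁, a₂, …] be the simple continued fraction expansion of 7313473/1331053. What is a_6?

6

Repeatedly divide and take the remainder:
⌊7313473/1331053⌋ = 5, remainder 658208
⌊1331053/658208⌋ = 2, remainder 14637
⌊658208/14637⌋ = 44, remainder 14180
⌊14637/14180⌋ = 1, remainder 457
⌊14180/457⌋ = 31, remainder 13
⌊457/13⌋ = 35, remainder 2
⌊13/2⌋ = 6, remainder 1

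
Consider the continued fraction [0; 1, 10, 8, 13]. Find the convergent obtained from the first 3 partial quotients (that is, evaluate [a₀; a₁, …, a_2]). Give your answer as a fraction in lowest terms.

10/11

Start with 10.
1 + 1/(10/1) = 1 + 1/10 = 11/10
0 + 1/(11/10) = 0 + 10/11 = 10/11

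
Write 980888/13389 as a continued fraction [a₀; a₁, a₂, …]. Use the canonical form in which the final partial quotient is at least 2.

980888 ÷ 13389 → quotient 73, remainder 3491
13389 ÷ 3491 → quotient 3, remainder 2916
3491 ÷ 2916 → quotient 1, remainder 575
2916 ÷ 575 → quotient 5, remainder 41
575 ÷ 41 → quotient 14, remainder 1
41 ÷ 1 → quotient 41, remainder 0

[73; 3, 1, 5, 14, 41]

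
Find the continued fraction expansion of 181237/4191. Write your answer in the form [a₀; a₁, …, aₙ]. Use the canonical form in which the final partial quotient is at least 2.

181237 ÷ 4191 → quotient 43, remainder 1024
4191 ÷ 1024 → quotient 4, remainder 95
1024 ÷ 95 → quotient 10, remainder 74
95 ÷ 74 → quotient 1, remainder 21
74 ÷ 21 → quotient 3, remainder 11
21 ÷ 11 → quotient 1, remainder 10
11 ÷ 10 → quotient 1, remainder 1
10 ÷ 1 → quotient 10, remainder 0

[43; 4, 10, 1, 3, 1, 1, 10]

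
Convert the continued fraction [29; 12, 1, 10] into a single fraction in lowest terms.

a_0 = 29: 29/1
a_1 = 12: 349/12
a_2 = 1: 378/13
a_3 = 10: 4129/142

4129/142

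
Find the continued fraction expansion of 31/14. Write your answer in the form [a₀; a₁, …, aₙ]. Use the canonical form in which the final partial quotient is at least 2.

[2; 4, 1, 2]

Apply division with remainder until the remainder is 0:
31 = 2·14 + 3, so a_0 = 2
14 = 4·3 + 2, so a_1 = 4
3 = 1·2 + 1, so a_2 = 1
2 = 2·1 + 0, so a_3 = 2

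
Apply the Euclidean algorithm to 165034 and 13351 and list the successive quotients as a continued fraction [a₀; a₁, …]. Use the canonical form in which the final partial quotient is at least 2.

[12; 2, 1, 3, 3, 12, 2, 14]

Repeatedly divide and take the remainder:
165034 ÷ 13351 → quotient 12, remainder 4822
13351 ÷ 4822 → quotient 2, remainder 3707
4822 ÷ 3707 → quotient 1, remainder 1115
3707 ÷ 1115 → quotient 3, remainder 362
1115 ÷ 362 → quotient 3, remainder 29
362 ÷ 29 → quotient 12, remainder 14
29 ÷ 14 → quotient 2, remainder 1
14 ÷ 1 → quotient 14, remainder 0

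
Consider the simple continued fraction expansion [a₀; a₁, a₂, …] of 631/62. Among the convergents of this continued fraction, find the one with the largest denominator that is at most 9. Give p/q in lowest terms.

61/6

a_0 = 10: 10/1  (≤ bound)
a_1 = 5: 51/5  (≤ bound)
a_2 = 1: 61/6  (≤ bound)
a_3 = 1: 112/11  (> 9, stop)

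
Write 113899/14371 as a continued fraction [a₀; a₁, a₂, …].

⌊113899/14371⌋ = 7, remainder 13302
⌊14371/13302⌋ = 1, remainder 1069
⌊13302/1069⌋ = 12, remainder 474
⌊1069/474⌋ = 2, remainder 121
⌊474/121⌋ = 3, remainder 111
⌊121/111⌋ = 1, remainder 10
⌊111/10⌋ = 11, remainder 1
⌊10/1⌋ = 10, remainder 0

[7; 1, 12, 2, 3, 1, 11, 10]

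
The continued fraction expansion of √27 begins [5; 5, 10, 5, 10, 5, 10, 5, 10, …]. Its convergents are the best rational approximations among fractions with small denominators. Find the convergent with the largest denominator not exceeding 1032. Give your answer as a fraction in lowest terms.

a_0 = 5: 5/1  (≤ bound)
a_1 = 5: 26/5  (≤ bound)
a_2 = 10: 265/51  (≤ bound)
a_3 = 5: 1351/260  (≤ bound)
a_4 = 10: 13775/2651  (> 1032, stop)

1351/260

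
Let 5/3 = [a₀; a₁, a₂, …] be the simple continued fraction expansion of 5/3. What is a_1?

1

5 ÷ 3 → quotient 1, remainder 2
3 ÷ 2 → quotient 1, remainder 1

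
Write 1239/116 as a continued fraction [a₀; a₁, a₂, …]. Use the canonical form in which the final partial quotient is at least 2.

[10; 1, 2, 7, 2, 2]

1239 ÷ 116 → quotient 10, remainder 79
116 ÷ 79 → quotient 1, remainder 37
79 ÷ 37 → quotient 2, remainder 5
37 ÷ 5 → quotient 7, remainder 2
5 ÷ 2 → quotient 2, remainder 1
2 ÷ 1 → quotient 2, remainder 0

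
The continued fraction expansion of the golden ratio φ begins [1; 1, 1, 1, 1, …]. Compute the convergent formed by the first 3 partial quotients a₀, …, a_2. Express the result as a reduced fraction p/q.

Start with 1.
1 + 1/(1/1) = 1 + 1/1 = 2/1
1 + 1/(2/1) = 1 + 1/2 = 3/2

3/2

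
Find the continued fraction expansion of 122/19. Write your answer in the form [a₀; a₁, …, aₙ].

[6; 2, 2, 1, 2]

Repeatedly divide and take the remainder:
⌊122/19⌋ = 6, remainder 8
⌊19/8⌋ = 2, remainder 3
⌊8/3⌋ = 2, remainder 2
⌊3/2⌋ = 1, remainder 1
⌊2/1⌋ = 2, remainder 0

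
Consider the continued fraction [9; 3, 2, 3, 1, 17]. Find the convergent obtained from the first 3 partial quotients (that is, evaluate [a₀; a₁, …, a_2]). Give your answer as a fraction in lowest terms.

Start with 2.
3 + 1/(2/1) = 3 + 1/2 = 7/2
9 + 1/(7/2) = 9 + 2/7 = 65/7

65/7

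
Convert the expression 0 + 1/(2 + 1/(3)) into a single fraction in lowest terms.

3/7

Build up convergents one term at a time:
a_0 = 0: 0/1
a_1 = 2: 1/2
a_2 = 3: 3/7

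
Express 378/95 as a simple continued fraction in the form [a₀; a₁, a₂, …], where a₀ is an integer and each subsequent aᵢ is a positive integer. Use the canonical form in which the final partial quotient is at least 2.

⌊378/95⌋ = 3, remainder 93
⌊95/93⌋ = 1, remainder 2
⌊93/2⌋ = 46, remainder 1
⌊2/1⌋ = 2, remainder 0

[3; 1, 46, 2]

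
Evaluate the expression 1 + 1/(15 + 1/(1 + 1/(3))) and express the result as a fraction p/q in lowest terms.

67/63

a_0 = 1: 1/1
a_1 = 15: 16/15
a_2 = 1: 17/16
a_3 = 3: 67/63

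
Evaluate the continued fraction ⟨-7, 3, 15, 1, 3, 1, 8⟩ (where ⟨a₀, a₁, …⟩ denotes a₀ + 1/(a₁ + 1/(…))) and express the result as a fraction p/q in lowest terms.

-14208/2129

a_0 = -7: -7/1
a_1 = 3: -20/3
a_2 = 15: -307/46
a_3 = 1: -327/49
a_4 = 3: -1288/193
a_5 = 1: -1615/242
a_6 = 8: -14208/2129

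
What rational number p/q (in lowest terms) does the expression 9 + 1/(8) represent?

a_0 = 9: 9/1
a_1 = 8: 73/8

73/8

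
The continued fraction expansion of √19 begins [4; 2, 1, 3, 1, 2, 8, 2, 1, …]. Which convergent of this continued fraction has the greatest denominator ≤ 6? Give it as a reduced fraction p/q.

13/3

List convergents until the denominator exceeds the bound:
a_0 = 4: 4/1  (≤ bound)
a_1 = 2: 9/2  (≤ bound)
a_2 = 1: 13/3  (≤ bound)
a_3 = 3: 48/11  (> 6, stop)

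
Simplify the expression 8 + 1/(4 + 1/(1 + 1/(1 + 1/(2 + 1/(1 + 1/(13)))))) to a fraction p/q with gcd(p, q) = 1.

Collapse the nested fraction from the inside out:
Start with 13.
1 + 1/(13/1) = 1 + 1/13 = 14/13
2 + 1/(14/13) = 2 + 13/14 = 41/14
1 + 1/(41/14) = 1 + 14/41 = 55/41
1 + 1/(55/41) = 1 + 41/55 = 96/55
4 + 1/(96/55) = 4 + 55/96 = 439/96
8 + 1/(439/96) = 8 + 96/439 = 3608/439

3608/439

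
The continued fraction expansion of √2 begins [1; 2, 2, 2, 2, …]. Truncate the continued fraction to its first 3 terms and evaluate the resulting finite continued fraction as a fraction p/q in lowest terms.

7/5

Start with 2.
2 + 1/(2/1) = 2 + 1/2 = 5/2
1 + 1/(5/2) = 1 + 2/5 = 7/5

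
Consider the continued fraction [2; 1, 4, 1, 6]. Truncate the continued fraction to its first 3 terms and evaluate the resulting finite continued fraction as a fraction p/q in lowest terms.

14/5

Work from the innermost term outward:
Start with 4.
1 + 1/(4/1) = 1 + 1/4 = 5/4
2 + 1/(5/4) = 2 + 4/5 = 14/5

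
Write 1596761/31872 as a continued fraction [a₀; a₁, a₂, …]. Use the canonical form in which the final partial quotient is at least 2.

1596761 ÷ 31872 → quotient 50, remainder 3161
31872 ÷ 3161 → quotient 10, remainder 262
3161 ÷ 262 → quotient 12, remainder 17
262 ÷ 17 → quotient 15, remainder 7
17 ÷ 7 → quotient 2, remainder 3
7 ÷ 3 → quotient 2, remainder 1
3 ÷ 1 → quotient 3, remainder 0

[50; 10, 12, 15, 2, 2, 3]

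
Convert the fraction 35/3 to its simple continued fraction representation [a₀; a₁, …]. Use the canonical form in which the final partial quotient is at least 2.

⌊35/3⌋ = 11, remainder 2
⌊3/2⌋ = 1, remainder 1
⌊2/1⌋ = 2, remainder 0

[11; 1, 2]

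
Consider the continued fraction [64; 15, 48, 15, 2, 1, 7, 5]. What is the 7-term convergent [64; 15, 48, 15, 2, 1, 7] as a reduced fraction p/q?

a_0 = 64: 64/1
a_1 = 15: 961/15
a_2 = 48: 46192/721
a_3 = 15: 693841/10830
a_4 = 2: 1433874/22381
a_5 = 1: 2127715/33211
a_6 = 7: 16327879/254858

16327879/254858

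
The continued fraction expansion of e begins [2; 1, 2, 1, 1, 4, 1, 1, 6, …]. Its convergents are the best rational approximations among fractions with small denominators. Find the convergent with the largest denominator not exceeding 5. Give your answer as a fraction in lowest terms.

11/4

a_0 = 2: 2/1  (≤ bound)
a_1 = 1: 3/1  (≤ bound)
a_2 = 2: 8/3  (≤ bound)
a_3 = 1: 11/4  (≤ bound)
a_4 = 1: 19/7  (> 5, stop)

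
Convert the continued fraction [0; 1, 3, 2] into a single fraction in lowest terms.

Collapse the nested fraction from the inside out:
Start with 2.
3 + 1/(2/1) = 3 + 1/2 = 7/2
1 + 1/(7/2) = 1 + 2/7 = 9/7
0 + 1/(9/7) = 0 + 7/9 = 7/9

7/9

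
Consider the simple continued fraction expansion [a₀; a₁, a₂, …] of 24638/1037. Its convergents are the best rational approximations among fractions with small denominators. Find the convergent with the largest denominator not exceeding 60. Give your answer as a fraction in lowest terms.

List convergents until the denominator exceeds the bound:
a_0 = 23: 23/1  (≤ bound)
a_1 = 1: 24/1  (≤ bound)
a_2 = 3: 95/4  (≤ bound)
a_3 = 6: 594/25  (≤ bound)
a_4 = 1: 689/29  (≤ bound)
a_5 = 3: 2661/112  (> 60, stop)

689/29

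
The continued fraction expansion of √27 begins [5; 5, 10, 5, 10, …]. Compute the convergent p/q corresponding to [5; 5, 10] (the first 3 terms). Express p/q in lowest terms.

265/51

Start with 10.
5 + 1/(10/1) = 5 + 1/10 = 51/10
5 + 1/(51/10) = 5 + 10/51 = 265/51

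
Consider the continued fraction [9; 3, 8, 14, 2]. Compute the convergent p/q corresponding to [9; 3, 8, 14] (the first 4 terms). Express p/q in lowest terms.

3290/353

a_0 = 9: 9/1
a_1 = 3: 28/3
a_2 = 8: 233/25
a_3 = 14: 3290/353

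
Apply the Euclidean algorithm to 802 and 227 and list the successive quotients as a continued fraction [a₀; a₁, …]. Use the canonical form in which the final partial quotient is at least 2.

[3; 1, 1, 7, 15]

Run the Euclidean algorithm, recording each quotient:
802 ÷ 227 → quotient 3, remainder 121
227 ÷ 121 → quotient 1, remainder 106
121 ÷ 106 → quotient 1, remainder 15
106 ÷ 15 → quotient 7, remainder 1
15 ÷ 1 → quotient 15, remainder 0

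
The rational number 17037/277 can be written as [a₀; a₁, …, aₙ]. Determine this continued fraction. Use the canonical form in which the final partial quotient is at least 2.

⌊17037/277⌋ = 61, remainder 140
⌊277/140⌋ = 1, remainder 137
⌊140/137⌋ = 1, remainder 3
⌊137/3⌋ = 45, remainder 2
⌊3/2⌋ = 1, remainder 1
⌊2/1⌋ = 2, remainder 0

[61; 1, 1, 45, 1, 2]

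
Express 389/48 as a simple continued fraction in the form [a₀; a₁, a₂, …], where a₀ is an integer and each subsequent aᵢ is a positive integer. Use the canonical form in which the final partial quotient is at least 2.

Run the Euclidean algorithm, recording each quotient:
⌊389/48⌋ = 8, remainder 5
⌊48/5⌋ = 9, remainder 3
⌊5/3⌋ = 1, remainder 2
⌊3/2⌋ = 1, remainder 1
⌊2/1⌋ = 2, remainder 0

[8; 9, 1, 1, 2]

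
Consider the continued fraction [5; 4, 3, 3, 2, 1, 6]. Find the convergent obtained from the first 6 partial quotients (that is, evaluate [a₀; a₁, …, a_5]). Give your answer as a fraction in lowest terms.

743/142

Start with 1.
2 + 1/(1/1) = 2 + 1/1 = 3/1
3 + 1/(3/1) = 3 + 1/3 = 10/3
3 + 1/(10/3) = 3 + 3/10 = 33/10
4 + 1/(33/10) = 4 + 10/33 = 142/33
5 + 1/(142/33) = 5 + 33/142 = 743/142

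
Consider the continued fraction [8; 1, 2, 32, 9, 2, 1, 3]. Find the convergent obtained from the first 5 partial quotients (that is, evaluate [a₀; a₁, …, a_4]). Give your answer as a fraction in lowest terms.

7595/876

Build up convergents one term at a time:
a_0 = 8: 8/1
a_1 = 1: 9/1
a_2 = 2: 26/3
a_3 = 32: 841/97
a_4 = 9: 7595/876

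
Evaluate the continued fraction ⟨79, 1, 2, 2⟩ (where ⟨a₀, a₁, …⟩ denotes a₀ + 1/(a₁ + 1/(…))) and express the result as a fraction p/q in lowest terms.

a_0 = 79: 79/1
a_1 = 1: 80/1
a_2 = 2: 239/3
a_3 = 2: 558/7

558/7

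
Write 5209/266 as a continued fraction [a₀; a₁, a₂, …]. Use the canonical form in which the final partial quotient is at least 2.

⌊5209/266⌋ = 19, remainder 155
⌊266/155⌋ = 1, remainder 111
⌊155/111⌋ = 1, remainder 44
⌊111/44⌋ = 2, remainder 23
⌊44/23⌋ = 1, remainder 21
⌊23/21⌋ = 1, remainder 2
⌊21/2⌋ = 10, remainder 1
⌊2/1⌋ = 2, remainder 0

[19; 1, 1, 2, 1, 1, 10, 2]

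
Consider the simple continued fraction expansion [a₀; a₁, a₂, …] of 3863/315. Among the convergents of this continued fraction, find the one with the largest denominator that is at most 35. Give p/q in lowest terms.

233/19

List convergents until the denominator exceeds the bound:
a_0 = 12: 12/1  (≤ bound)
a_1 = 3: 37/3  (≤ bound)
a_2 = 1: 49/4  (≤ bound)
a_3 = 3: 184/15  (≤ bound)
a_4 = 1: 233/19  (≤ bound)
a_5 = 7: 1815/148  (> 35, stop)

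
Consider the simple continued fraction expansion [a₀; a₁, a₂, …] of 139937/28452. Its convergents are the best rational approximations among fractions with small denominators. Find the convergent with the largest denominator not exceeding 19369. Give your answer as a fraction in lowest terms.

List convergents until the denominator exceeds the bound:
a_0 = 4: 4/1  (≤ bound)
a_1 = 1: 5/1  (≤ bound)
a_2 = 11: 59/12  (≤ bound)
a_3 = 4: 241/49  (≤ bound)
a_4 = 30: 7289/1482  (≤ bound)
a_5 = 3: 22108/4495  (≤ bound)
a_6 = 6: 139937/28452  (> 19369, stop)

22108/4495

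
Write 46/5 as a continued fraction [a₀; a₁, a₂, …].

46 ÷ 5 → quotient 9, remainder 1
5 ÷ 1 → quotient 5, remainder 0

[9; 5]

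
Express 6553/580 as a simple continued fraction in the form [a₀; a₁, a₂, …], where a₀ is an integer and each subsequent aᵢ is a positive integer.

[11; 3, 2, 1, 5, 10]

6553 ÷ 580 → quotient 11, remainder 173
580 ÷ 173 → quotient 3, remainder 61
173 ÷ 61 → quotient 2, remainder 51
61 ÷ 51 → quotient 1, remainder 10
51 ÷ 10 → quotient 5, remainder 1
10 ÷ 1 → quotient 10, remainder 0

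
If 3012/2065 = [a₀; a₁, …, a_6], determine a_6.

Run the Euclidean algorithm, recording each quotient:
3012 = 1·2065 + 947, so a_0 = 1
2065 = 2·947 + 171, so a_1 = 2
947 = 5·171 + 92, so a_2 = 5
171 = 1·92 + 79, so a_3 = 1
92 = 1·79 + 13, so a_4 = 1
79 = 6·13 + 1, so a_5 = 6
13 = 13·1 + 0, so a_6 = 13

13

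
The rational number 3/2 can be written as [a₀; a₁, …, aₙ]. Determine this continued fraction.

Apply division with remainder until the remainder is 0:
⌊3/2⌋ = 1, remainder 1
⌊2/1⌋ = 2, remainder 0

[1; 2]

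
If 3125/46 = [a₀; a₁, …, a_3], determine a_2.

14

Apply division with remainder until the remainder is 0:
3125 = 67·46 + 43, so a_0 = 67
46 = 1·43 + 3, so a_1 = 1
43 = 14·3 + 1, so a_2 = 14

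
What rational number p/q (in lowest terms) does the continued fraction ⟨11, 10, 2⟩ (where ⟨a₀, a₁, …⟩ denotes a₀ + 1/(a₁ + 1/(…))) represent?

Starting at the tail and folding back:
Start with 2.
10 + 1/(2/1) = 10 + 1/2 = 21/2
11 + 1/(21/2) = 11 + 2/21 = 233/21

233/21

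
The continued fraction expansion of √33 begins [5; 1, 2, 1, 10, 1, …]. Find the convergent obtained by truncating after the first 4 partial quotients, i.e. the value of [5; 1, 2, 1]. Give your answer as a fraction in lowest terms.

Starting at the tail and folding back:
Start with 1.
2 + 1/(1/1) = 2 + 1/1 = 3/1
1 + 1/(3/1) = 1 + 1/3 = 4/3
5 + 1/(4/3) = 5 + 3/4 = 23/4

23/4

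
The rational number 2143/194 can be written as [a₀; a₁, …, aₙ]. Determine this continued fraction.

[11; 21, 1, 1, 4]

Repeatedly divide and take the remainder:
2143 = 11·194 + 9, so a_0 = 11
194 = 21·9 + 5, so a_1 = 21
9 = 1·5 + 4, so a_2 = 1
5 = 1·4 + 1, so a_3 = 1
4 = 4·1 + 0, so a_4 = 4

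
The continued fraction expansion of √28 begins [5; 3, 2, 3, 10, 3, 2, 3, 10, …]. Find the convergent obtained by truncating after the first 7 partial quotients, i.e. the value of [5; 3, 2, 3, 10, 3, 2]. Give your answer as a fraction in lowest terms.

Start with 2.
3 + 1/(2/1) = 3 + 1/2 = 7/2
10 + 1/(7/2) = 10 + 2/7 = 72/7
3 + 1/(72/7) = 3 + 7/72 = 223/72
2 + 1/(223/72) = 2 + 72/223 = 518/223
3 + 1/(518/223) = 3 + 223/518 = 1777/518
5 + 1/(1777/518) = 5 + 518/1777 = 9403/1777

9403/1777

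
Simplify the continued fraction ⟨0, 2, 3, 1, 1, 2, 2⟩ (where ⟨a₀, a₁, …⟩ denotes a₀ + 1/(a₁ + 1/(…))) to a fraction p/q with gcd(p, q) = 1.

Start with 2.
2 + 1/(2/1) = 2 + 1/2 = 5/2
1 + 1/(5/2) = 1 + 2/5 = 7/5
1 + 1/(7/5) = 1 + 5/7 = 12/7
3 + 1/(12/7) = 3 + 7/12 = 43/12
2 + 1/(43/12) = 2 + 12/43 = 98/43
0 + 1/(98/43) = 0 + 43/98 = 43/98

43/98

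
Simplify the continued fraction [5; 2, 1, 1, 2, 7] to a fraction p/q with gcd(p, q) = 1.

Starting at the tail and folding back:
Start with 7.
2 + 1/(7/1) = 2 + 1/7 = 15/7
1 + 1/(15/7) = 1 + 7/15 = 22/15
1 + 1/(22/15) = 1 + 15/22 = 37/22
2 + 1/(37/22) = 2 + 22/37 = 96/37
5 + 1/(96/37) = 5 + 37/96 = 517/96

517/96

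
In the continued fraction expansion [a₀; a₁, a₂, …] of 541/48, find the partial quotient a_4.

541 = 11·48 + 13, so a_0 = 11
48 = 3·13 + 9, so a_1 = 3
13 = 1·9 + 4, so a_2 = 1
9 = 2·4 + 1, so a_3 = 2
4 = 4·1 + 0, so a_4 = 4

4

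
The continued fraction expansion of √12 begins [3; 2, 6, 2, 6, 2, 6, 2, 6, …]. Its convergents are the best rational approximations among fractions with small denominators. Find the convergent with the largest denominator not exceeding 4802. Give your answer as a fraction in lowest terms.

a_0 = 3: 3/1  (≤ bound)
a_1 = 2: 7/2  (≤ bound)
a_2 = 6: 45/13  (≤ bound)
a_3 = 2: 97/28  (≤ bound)
a_4 = 6: 627/181  (≤ bound)
a_5 = 2: 1351/390  (≤ bound)
a_6 = 6: 8733/2521  (≤ bound)
a_7 = 2: 18817/5432  (> 4802, stop)

8733/2521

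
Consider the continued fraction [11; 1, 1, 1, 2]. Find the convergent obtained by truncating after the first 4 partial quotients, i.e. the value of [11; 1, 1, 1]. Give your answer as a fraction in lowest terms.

Start with 1.
1 + 1/(1/1) = 1 + 1/1 = 2/1
1 + 1/(2/1) = 1 + 1/2 = 3/2
11 + 1/(3/2) = 11 + 2/3 = 35/3

35/3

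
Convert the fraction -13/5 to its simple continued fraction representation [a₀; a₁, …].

-13 = -3·5 + 2, so a_0 = -3
5 = 2·2 + 1, so a_1 = 2
2 = 2·1 + 0, so a_2 = 2

[-3; 2, 2]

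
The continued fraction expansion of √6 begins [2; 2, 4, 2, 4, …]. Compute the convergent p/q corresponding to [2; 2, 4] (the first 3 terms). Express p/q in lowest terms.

a_0 = 2: 2/1
a_1 = 2: 5/2
a_2 = 4: 22/9

22/9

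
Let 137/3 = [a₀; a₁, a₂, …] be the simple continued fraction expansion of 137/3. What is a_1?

1

137 ÷ 3 → quotient 45, remainder 2
3 ÷ 2 → quotient 1, remainder 1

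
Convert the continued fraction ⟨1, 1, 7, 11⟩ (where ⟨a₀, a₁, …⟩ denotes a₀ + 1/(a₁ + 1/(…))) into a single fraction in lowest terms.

Work from the innermost term outward:
Start with 11.
7 + 1/(11/1) = 7 + 1/11 = 78/11
1 + 1/(78/11) = 1 + 11/78 = 89/78
1 + 1/(89/78) = 1 + 78/89 = 167/89

167/89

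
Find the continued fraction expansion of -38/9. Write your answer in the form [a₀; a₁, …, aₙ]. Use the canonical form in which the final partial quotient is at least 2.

⌊-38/9⌋ = -5, remainder 7
⌊9/7⌋ = 1, remainder 2
⌊7/2⌋ = 3, remainder 1
⌊2/1⌋ = 2, remainder 0

[-5; 1, 3, 2]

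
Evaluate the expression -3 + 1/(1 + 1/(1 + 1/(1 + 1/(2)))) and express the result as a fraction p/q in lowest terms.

-19/8

Use the convergent recurrence hₖ = aₖ·hₖ₋₁ + hₖ₋₂ (and likewise for the denominators kₖ):
a_0 = -3: -3/1
a_1 = 1: -2/1
a_2 = 1: -5/2
a_3 = 1: -7/3
a_4 = 2: -19/8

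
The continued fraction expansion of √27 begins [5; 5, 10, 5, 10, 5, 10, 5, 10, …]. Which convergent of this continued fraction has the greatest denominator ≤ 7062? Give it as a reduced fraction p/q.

13775/2651

a_0 = 5: 5/1  (≤ bound)
a_1 = 5: 26/5  (≤ bound)
a_2 = 10: 265/51  (≤ bound)
a_3 = 5: 1351/260  (≤ bound)
a_4 = 10: 13775/2651  (≤ bound)
a_5 = 5: 70226/13515  (> 7062, stop)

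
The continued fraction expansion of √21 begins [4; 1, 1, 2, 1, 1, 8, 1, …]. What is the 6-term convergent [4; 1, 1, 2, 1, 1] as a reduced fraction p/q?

55/12

Compute successive convergents:
a_0 = 4: 4/1
a_1 = 1: 5/1
a_2 = 1: 9/2
a_3 = 2: 23/5
a_4 = 1: 32/7
a_5 = 1: 55/12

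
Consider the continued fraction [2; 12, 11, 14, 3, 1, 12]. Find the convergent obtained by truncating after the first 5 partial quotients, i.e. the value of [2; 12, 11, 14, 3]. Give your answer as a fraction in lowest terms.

Build up convergents one term at a time:
a_0 = 2: 2/1
a_1 = 12: 25/12
a_2 = 11: 277/133
a_3 = 14: 3903/1874
a_4 = 3: 11986/5755

11986/5755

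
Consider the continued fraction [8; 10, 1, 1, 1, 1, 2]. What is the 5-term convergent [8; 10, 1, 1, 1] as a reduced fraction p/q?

259/32

Start with 1.
1 + 1/(1/1) = 1 + 1/1 = 2/1
1 + 1/(2/1) = 1 + 1/2 = 3/2
10 + 1/(3/2) = 10 + 2/3 = 32/3
8 + 1/(32/3) = 8 + 3/32 = 259/32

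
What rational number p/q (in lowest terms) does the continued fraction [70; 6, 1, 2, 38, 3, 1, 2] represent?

596064/8497

Start with 2.
1 + 1/(2/1) = 1 + 1/2 = 3/2
3 + 1/(3/2) = 3 + 2/3 = 11/3
38 + 1/(11/3) = 38 + 3/11 = 421/11
2 + 1/(421/11) = 2 + 11/421 = 853/421
1 + 1/(853/421) = 1 + 421/853 = 1274/853
6 + 1/(1274/853) = 6 + 853/1274 = 8497/1274
70 + 1/(8497/1274) = 70 + 1274/8497 = 596064/8497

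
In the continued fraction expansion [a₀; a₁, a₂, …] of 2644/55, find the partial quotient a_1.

Run the Euclidean algorithm, recording each quotient:
2644 ÷ 55 → quotient 48, remainder 4
55 ÷ 4 → quotient 13, remainder 3

13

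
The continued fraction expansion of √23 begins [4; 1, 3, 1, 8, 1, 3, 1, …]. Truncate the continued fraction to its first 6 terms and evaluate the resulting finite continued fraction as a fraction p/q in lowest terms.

Start with 1.
8 + 1/(1/1) = 8 + 1/1 = 9/1
1 + 1/(9/1) = 1 + 1/9 = 10/9
3 + 1/(10/9) = 3 + 9/10 = 39/10
1 + 1/(39/10) = 1 + 10/39 = 49/39
4 + 1/(49/39) = 4 + 39/49 = 235/49

235/49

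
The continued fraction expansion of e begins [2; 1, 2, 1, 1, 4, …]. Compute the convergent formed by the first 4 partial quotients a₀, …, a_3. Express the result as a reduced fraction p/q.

a_0 = 2: 2/1
a_1 = 1: 3/1
a_2 = 2: 8/3
a_3 = 1: 11/4

11/4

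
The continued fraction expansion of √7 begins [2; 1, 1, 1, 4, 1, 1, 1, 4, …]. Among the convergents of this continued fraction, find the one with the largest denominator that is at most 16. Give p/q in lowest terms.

a_0 = 2: 2/1  (≤ bound)
a_1 = 1: 3/1  (≤ bound)
a_2 = 1: 5/2  (≤ bound)
a_3 = 1: 8/3  (≤ bound)
a_4 = 4: 37/14  (≤ bound)
a_5 = 1: 45/17  (> 16, stop)

37/14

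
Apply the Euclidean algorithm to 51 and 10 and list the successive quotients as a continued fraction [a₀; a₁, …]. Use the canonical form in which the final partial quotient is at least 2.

[5; 10]

51 ÷ 10 → quotient 5, remainder 1
10 ÷ 1 → quotient 10, remainder 0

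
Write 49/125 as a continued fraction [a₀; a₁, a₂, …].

[0; 2, 1, 1, 4, 2, 2]

49 ÷ 125 → quotient 0, remainder 49
125 ÷ 49 → quotient 2, remainder 27
49 ÷ 27 → quotient 1, remainder 22
27 ÷ 22 → quotient 1, remainder 5
22 ÷ 5 → quotient 4, remainder 2
5 ÷ 2 → quotient 2, remainder 1
2 ÷ 1 → quotient 2, remainder 0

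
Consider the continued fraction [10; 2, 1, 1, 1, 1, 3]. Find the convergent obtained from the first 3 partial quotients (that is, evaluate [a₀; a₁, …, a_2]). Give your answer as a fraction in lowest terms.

Build up convergents one term at a time:
a_0 = 10: 10/1
a_1 = 2: 21/2
a_2 = 1: 31/3

31/3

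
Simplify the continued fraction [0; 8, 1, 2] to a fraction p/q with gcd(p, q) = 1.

3/26

Build up convergents one term at a time:
a_0 = 0: 0/1
a_1 = 8: 1/8
a_2 = 1: 1/9
a_3 = 2: 3/26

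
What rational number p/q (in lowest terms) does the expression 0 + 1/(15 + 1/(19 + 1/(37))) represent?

704/10597

Start with 37.
19 + 1/(37/1) = 19 + 1/37 = 704/37
15 + 1/(704/37) = 15 + 37/704 = 10597/704
0 + 1/(10597/704) = 0 + 704/10597 = 704/10597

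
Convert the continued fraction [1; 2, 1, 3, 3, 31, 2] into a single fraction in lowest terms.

3117/2290

a_0 = 1: 1/1
a_1 = 2: 3/2
a_2 = 1: 4/3
a_3 = 3: 15/11
a_4 = 3: 49/36
a_5 = 31: 1534/1127
a_6 = 2: 3117/2290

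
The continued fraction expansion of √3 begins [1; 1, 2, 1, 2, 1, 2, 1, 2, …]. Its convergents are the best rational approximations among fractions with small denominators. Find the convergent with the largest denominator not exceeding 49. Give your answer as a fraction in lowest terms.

71/41

List convergents until the denominator exceeds the bound:
a_0 = 1: 1/1  (≤ bound)
a_1 = 1: 2/1  (≤ bound)
a_2 = 2: 5/3  (≤ bound)
a_3 = 1: 7/4  (≤ bound)
a_4 = 2: 19/11  (≤ bound)
a_5 = 1: 26/15  (≤ bound)
a_6 = 2: 71/41  (≤ bound)
a_7 = 1: 97/56  (> 49, stop)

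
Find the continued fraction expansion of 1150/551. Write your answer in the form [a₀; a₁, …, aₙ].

[2; 11, 2, 11, 2]

Run the Euclidean algorithm, recording each quotient:
⌊1150/551⌋ = 2, remainder 48
⌊551/48⌋ = 11, remainder 23
⌊48/23⌋ = 2, remainder 2
⌊23/2⌋ = 11, remainder 1
⌊2/1⌋ = 2, remainder 0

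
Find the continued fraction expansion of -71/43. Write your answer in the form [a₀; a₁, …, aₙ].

[-2; 2, 1, 6, 2]

Apply division with remainder until the remainder is 0:
⌊-71/43⌋ = -2, remainder 15
⌊43/15⌋ = 2, remainder 13
⌊15/13⌋ = 1, remainder 2
⌊13/2⌋ = 6, remainder 1
⌊2/1⌋ = 2, remainder 0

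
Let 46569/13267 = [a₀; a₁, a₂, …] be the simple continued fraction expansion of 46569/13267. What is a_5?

Run the Euclidean algorithm, recording each quotient:
46569 = 3·13267 + 6768, so a_0 = 3
13267 = 1·6768 + 6499, so a_1 = 1
6768 = 1·6499 + 269, so a_2 = 1
6499 = 24·269 + 43, so a_3 = 24
269 = 6·43 + 11, so a_4 = 6
43 = 3·11 + 10, so a_5 = 3

3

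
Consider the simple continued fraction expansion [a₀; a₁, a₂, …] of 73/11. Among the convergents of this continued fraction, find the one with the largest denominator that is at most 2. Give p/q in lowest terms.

a_0 = 6: 6/1  (≤ bound)
a_1 = 1: 7/1  (≤ bound)
a_2 = 1: 13/2  (≤ bound)
a_3 = 1: 20/3  (> 2, stop)

13/2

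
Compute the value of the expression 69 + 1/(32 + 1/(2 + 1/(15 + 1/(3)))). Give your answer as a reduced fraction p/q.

Start with 3.
15 + 1/(3/1) = 15 + 1/3 = 46/3
2 + 1/(46/3) = 2 + 3/46 = 95/46
32 + 1/(95/46) = 32 + 46/95 = 3086/95
69 + 1/(3086/95) = 69 + 95/3086 = 213029/3086

213029/3086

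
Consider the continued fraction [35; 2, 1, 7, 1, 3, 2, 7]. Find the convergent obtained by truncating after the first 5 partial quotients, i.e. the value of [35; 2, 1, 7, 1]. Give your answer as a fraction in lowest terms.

Start with 1.
7 + 1/(1/1) = 7 + 1/1 = 8/1
1 + 1/(8/1) = 1 + 1/8 = 9/8
2 + 1/(9/8) = 2 + 8/9 = 26/9
35 + 1/(26/9) = 35 + 9/26 = 919/26

919/26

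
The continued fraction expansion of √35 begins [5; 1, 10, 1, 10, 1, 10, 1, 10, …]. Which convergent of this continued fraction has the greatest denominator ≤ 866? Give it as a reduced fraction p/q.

a_0 = 5: 5/1  (≤ bound)
a_1 = 1: 6/1  (≤ bound)
a_2 = 10: 65/11  (≤ bound)
a_3 = 1: 71/12  (≤ bound)
a_4 = 10: 775/131  (≤ bound)
a_5 = 1: 846/143  (≤ bound)
a_6 = 10: 9235/1561  (> 866, stop)

846/143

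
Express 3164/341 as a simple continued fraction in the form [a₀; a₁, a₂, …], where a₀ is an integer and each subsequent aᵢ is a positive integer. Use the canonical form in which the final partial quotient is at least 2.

Run the Euclidean algorithm, recording each quotient:
⌊3164/341⌋ = 9, remainder 95
⌊341/95⌋ = 3, remainder 56
⌊95/56⌋ = 1, remainder 39
⌊56/39⌋ = 1, remainder 17
⌊39/17⌋ = 2, remainder 5
⌊17/5⌋ = 3, remainder 2
⌊5/2⌋ = 2, remainder 1
⌊2/1⌋ = 2, remainder 0

[9; 3, 1, 1, 2, 3, 2, 2]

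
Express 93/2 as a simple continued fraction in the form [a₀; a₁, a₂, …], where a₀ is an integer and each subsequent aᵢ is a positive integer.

[46; 2]

Repeatedly divide and take the remainder:
⌊93/2⌋ = 46, remainder 1
⌊2/1⌋ = 2, remainder 0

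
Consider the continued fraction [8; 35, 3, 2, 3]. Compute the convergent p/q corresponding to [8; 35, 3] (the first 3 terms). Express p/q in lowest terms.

851/106

Start with 3.
35 + 1/(3/1) = 35 + 1/3 = 106/3
8 + 1/(106/3) = 8 + 3/106 = 851/106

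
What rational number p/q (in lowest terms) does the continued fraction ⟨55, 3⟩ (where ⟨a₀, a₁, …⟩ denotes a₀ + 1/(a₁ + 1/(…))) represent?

Starting at the tail and folding back:
Start with 3.
55 + 1/(3/1) = 55 + 1/3 = 166/3

166/3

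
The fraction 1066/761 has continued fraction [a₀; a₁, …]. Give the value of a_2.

2

Run the Euclidean algorithm, recording each quotient:
1066 = 1·761 + 305, so a_0 = 1
761 = 2·305 + 151, so a_1 = 2
305 = 2·151 + 3, so a_2 = 2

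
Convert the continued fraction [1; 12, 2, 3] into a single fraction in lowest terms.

a_0 = 1: 1/1
a_1 = 12: 13/12
a_2 = 2: 27/25
a_3 = 3: 94/87

94/87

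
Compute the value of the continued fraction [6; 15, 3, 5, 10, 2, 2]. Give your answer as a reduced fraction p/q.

a_0 = 6: 6/1
a_1 = 15: 91/15
a_2 = 3: 279/46
a_3 = 5: 1486/245
a_4 = 10: 15139/2496
a_5 = 2: 31764/5237
a_6 = 2: 78667/12970

78667/12970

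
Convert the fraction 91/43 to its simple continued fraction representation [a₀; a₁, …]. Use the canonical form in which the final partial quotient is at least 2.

Run the Euclidean algorithm, recording each quotient:
⌊91/43⌋ = 2, remainder 5
⌊43/5⌋ = 8, remainder 3
⌊5/3⌋ = 1, remainder 2
⌊3/2⌋ = 1, remainder 1
⌊2/1⌋ = 2, remainder 0

[2; 8, 1, 1, 2]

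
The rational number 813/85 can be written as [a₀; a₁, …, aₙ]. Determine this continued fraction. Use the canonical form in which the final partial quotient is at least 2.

Run the Euclidean algorithm, recording each quotient:
813 ÷ 85 → quotient 9, remainder 48
85 ÷ 48 → quotient 1, remainder 37
48 ÷ 37 → quotient 1, remainder 11
37 ÷ 11 → quotient 3, remainder 4
11 ÷ 4 → quotient 2, remainder 3
4 ÷ 3 → quotient 1, remainder 1
3 ÷ 1 → quotient 3, remainder 0

[9; 1, 1, 3, 2, 1, 3]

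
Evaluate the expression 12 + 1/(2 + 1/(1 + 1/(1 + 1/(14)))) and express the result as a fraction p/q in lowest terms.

Compute successive convergents:
a_0 = 12: 12/1
a_1 = 2: 25/2
a_2 = 1: 37/3
a_3 = 1: 62/5
a_4 = 14: 905/73

905/73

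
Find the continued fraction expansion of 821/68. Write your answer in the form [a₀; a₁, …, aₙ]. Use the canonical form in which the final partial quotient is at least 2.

821 = 12·68 + 5, so a_0 = 12
68 = 13·5 + 3, so a_1 = 13
5 = 1·3 + 2, so a_2 = 1
3 = 1·2 + 1, so a_3 = 1
2 = 2·1 + 0, so a_4 = 2

[12; 13, 1, 1, 2]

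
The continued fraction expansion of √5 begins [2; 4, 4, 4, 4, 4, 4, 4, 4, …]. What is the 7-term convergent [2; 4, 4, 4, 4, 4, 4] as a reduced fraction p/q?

Start with 4.
4 + 1/(4/1) = 4 + 1/4 = 17/4
4 + 1/(17/4) = 4 + 4/17 = 72/17
4 + 1/(72/17) = 4 + 17/72 = 305/72
4 + 1/(305/72) = 4 + 72/305 = 1292/305
4 + 1/(1292/305) = 4 + 305/1292 = 5473/1292
2 + 1/(5473/1292) = 2 + 1292/5473 = 12238/5473

12238/5473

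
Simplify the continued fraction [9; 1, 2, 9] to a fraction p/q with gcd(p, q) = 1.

Start with 9.
2 + 1/(9/1) = 2 + 1/9 = 19/9
1 + 1/(19/9) = 1 + 9/19 = 28/19
9 + 1/(28/19) = 9 + 19/28 = 271/28

271/28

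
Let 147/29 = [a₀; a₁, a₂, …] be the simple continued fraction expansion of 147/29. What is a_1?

14

147 ÷ 29 → quotient 5, remainder 2
29 ÷ 2 → quotient 14, remainder 1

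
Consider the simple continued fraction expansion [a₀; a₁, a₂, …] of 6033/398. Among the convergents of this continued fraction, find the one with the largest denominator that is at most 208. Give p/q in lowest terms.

List convergents until the denominator exceeds the bound:
a_0 = 15: 15/1  (≤ bound)
a_1 = 6: 91/6  (≤ bound)
a_2 = 3: 288/19  (≤ bound)
a_3 = 6: 1819/120  (≤ bound)
a_4 = 1: 2107/139  (≤ bound)
a_5 = 2: 6033/398  (> 208, stop)

2107/139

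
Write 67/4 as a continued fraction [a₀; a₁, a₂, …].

⌊67/4⌋ = 16, remainder 3
⌊4/3⌋ = 1, remainder 1
⌊3/1⌋ = 3, remainder 0

[16; 1, 3]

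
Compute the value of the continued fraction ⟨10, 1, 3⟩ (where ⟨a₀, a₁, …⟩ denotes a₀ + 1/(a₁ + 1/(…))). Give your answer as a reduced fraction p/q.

Start with 3.
1 + 1/(3/1) = 1 + 1/3 = 4/3
10 + 1/(4/3) = 10 + 3/4 = 43/4

43/4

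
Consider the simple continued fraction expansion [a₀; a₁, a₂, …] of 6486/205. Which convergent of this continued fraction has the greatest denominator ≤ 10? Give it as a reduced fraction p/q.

List convergents until the denominator exceeds the bound:
a_0 = 31: 31/1  (≤ bound)
a_1 = 1: 32/1  (≤ bound)
a_2 = 1: 63/2  (≤ bound)
a_3 = 1: 95/3  (≤ bound)
a_4 = 3: 348/11  (> 10, stop)

95/3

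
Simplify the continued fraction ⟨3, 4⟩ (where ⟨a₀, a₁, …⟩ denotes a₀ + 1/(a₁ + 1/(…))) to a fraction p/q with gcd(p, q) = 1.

a_0 = 3: 3/1
a_1 = 4: 13/4

13/4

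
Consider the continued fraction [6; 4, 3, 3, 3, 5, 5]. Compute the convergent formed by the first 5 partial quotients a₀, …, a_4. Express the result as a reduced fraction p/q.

Work from the innermost term outward:
Start with 3.
3 + 1/(3/1) = 3 + 1/3 = 10/3
3 + 1/(10/3) = 3 + 3/10 = 33/10
4 + 1/(33/10) = 4 + 10/33 = 142/33
6 + 1/(142/33) = 6 + 33/142 = 885/142

885/142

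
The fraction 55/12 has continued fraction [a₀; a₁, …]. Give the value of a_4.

Run the Euclidean algorithm, recording each quotient:
⌊55/12⌋ = 4, remainder 7
⌊12/7⌋ = 1, remainder 5
⌊7/5⌋ = 1, remainder 2
⌊5/2⌋ = 2, remainder 1
⌊2/1⌋ = 2, remainder 0

2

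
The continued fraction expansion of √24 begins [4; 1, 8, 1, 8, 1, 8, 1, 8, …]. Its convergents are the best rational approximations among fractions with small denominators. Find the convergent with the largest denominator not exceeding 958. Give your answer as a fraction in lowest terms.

4316/881

a_0 = 4: 4/1  (≤ bound)
a_1 = 1: 5/1  (≤ bound)
a_2 = 8: 44/9  (≤ bound)
a_3 = 1: 49/10  (≤ bound)
a_4 = 8: 436/89  (≤ bound)
a_5 = 1: 485/99  (≤ bound)
a_6 = 8: 4316/881  (≤ bound)
a_7 = 1: 4801/980  (> 958, stop)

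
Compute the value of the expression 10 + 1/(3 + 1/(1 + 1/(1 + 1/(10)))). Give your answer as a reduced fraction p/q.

Compute successive convergents:
a_0 = 10: 10/1
a_1 = 3: 31/3
a_2 = 1: 41/4
a_3 = 1: 72/7
a_4 = 10: 761/74

761/74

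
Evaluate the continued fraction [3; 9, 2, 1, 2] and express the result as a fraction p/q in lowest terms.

Starting at the tail and folding back:
Start with 2.
1 + 1/(2/1) = 1 + 1/2 = 3/2
2 + 1/(3/2) = 2 + 2/3 = 8/3
9 + 1/(8/3) = 9 + 3/8 = 75/8
3 + 1/(75/8) = 3 + 8/75 = 233/75

233/75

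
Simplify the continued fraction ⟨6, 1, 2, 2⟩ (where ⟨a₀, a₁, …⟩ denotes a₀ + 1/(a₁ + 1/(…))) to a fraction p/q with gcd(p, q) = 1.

a_0 = 6: 6/1
a_1 = 1: 7/1
a_2 = 2: 20/3
a_3 = 2: 47/7

47/7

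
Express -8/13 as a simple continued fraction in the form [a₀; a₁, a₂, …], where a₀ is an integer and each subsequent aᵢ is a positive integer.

[-1; 2, 1, 1, 2]

Repeatedly divide and take the remainder:
-8 = -1·13 + 5, so a_0 = -1
13 = 2·5 + 3, so a_1 = 2
5 = 1·3 + 2, so a_2 = 1
3 = 1·2 + 1, so a_3 = 1
2 = 2·1 + 0, so a_4 = 2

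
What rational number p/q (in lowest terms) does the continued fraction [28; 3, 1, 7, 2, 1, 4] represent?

Start with 4.
1 + 1/(4/1) = 1 + 1/4 = 5/4
2 + 1/(5/4) = 2 + 4/5 = 14/5
7 + 1/(14/5) = 7 + 5/14 = 103/14
1 + 1/(103/14) = 1 + 14/103 = 117/103
3 + 1/(117/103) = 3 + 103/117 = 454/117
28 + 1/(454/117) = 28 + 117/454 = 12829/454

12829/454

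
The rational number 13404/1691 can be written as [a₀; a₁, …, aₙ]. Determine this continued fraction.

Apply division with remainder until the remainder is 0:
⌊13404/1691⌋ = 7, remainder 1567
⌊1691/1567⌋ = 1, remainder 124
⌊1567/124⌋ = 12, remainder 79
⌊124/79⌋ = 1, remainder 45
⌊79/45⌋ = 1, remainder 34
⌊45/34⌋ = 1, remainder 11
⌊34/11⌋ = 3, remainder 1
⌊11/1⌋ = 11, remainder 0

[7; 1, 12, 1, 1, 1, 3, 11]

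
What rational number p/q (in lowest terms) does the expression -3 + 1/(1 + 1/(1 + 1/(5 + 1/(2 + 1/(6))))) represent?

-381/155

a_0 = -3: -3/1
a_1 = 1: -2/1
a_2 = 1: -5/2
a_3 = 5: -27/11
a_4 = 2: -59/24
a_5 = 6: -381/155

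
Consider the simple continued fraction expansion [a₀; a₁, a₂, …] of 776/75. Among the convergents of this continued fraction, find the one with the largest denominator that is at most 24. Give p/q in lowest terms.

238/23

a_0 = 10: 10/1  (≤ bound)
a_1 = 2: 21/2  (≤ bound)
a_2 = 1: 31/3  (≤ bound)
a_3 = 7: 238/23  (≤ bound)
a_4 = 1: 269/26  (> 24, stop)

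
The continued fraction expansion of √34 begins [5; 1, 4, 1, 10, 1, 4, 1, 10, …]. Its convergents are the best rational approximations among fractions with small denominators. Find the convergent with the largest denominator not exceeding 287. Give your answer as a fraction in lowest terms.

List convergents until the denominator exceeds the bound:
a_0 = 5: 5/1  (≤ bound)
a_1 = 1: 6/1  (≤ bound)
a_2 = 4: 29/5  (≤ bound)
a_3 = 1: 35/6  (≤ bound)
a_4 = 10: 379/65  (≤ bound)
a_5 = 1: 414/71  (≤ bound)
a_6 = 4: 2035/349  (> 287, stop)

414/71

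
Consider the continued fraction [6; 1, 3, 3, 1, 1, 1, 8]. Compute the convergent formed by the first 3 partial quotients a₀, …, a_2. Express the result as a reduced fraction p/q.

27/4

Start with 3.
1 + 1/(3/1) = 1 + 1/3 = 4/3
6 + 1/(4/3) = 6 + 3/4 = 27/4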